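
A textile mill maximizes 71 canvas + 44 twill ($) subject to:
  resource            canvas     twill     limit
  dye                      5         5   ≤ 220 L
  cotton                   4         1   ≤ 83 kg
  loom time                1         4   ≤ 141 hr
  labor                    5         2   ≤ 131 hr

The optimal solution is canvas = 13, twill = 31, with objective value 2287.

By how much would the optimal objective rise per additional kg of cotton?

Binding: dye and cotton. Non-binding: loom time (4 unused), labor (4 unused).
Since loom time, labor are not tight, their duals are 0.
The binding rows give the dual system: 5·y_dye + 4·y_cotton = 71 and 5·y_dye + 1·y_cotton = 44.
This yields shadow prices y_dye = 7, y_cotton = 9.
Shadow price of cotton = 9.

9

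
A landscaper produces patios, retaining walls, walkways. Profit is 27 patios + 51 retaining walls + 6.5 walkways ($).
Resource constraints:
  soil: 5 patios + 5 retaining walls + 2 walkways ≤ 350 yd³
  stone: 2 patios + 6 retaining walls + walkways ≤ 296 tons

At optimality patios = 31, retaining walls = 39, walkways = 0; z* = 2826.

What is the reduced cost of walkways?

Check each constraint at x*: soil 350/350 (tight); stone 296/296 (tight).
Dual feasibility on the basic columns requires 5·y_soil + 2·y_stone = 27, 5·y_soil + 6·y_stone = 51.
Solving: y_soil = 3, y_stone = 6.
Reduced cost of walkways: c₃ − yᵀa₃ = 6.5 − (3·2 + 6·1) = 6.5 − 12 = -5.5.

-5.5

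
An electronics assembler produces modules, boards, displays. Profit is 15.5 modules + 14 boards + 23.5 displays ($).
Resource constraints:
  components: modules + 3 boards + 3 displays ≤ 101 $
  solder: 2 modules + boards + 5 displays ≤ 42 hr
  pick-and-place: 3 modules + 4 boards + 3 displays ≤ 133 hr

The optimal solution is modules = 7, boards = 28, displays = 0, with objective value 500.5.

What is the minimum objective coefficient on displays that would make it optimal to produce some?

Check each constraint at x*: components 91/101 (slack 10); solder 42/42 (tight); pick-and-place 133/133 (tight).
By complementary slackness, y = 0 for the non-binding constraint.
From A_Bᵀ y = c: 2·y_solder + 3·y_pick-and-place = 15.5; 1·y_solder + 4·y_pick-and-place = 14.
Solving: y_solder = 4, y_pick-and-place = 2.5.
displays enters the basis when its profit ≥ yᵀa₃ = 4·5 + 2.5·3 = 27.5.

27.5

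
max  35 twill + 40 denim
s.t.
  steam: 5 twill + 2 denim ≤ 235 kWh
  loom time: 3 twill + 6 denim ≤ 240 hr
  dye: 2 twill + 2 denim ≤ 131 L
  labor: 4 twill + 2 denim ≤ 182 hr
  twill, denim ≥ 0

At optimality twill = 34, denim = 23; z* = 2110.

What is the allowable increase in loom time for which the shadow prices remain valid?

Binding constraints: loom time, labor. The basis is B = [[3,6],[4,2]] with det -18.
Per unit increase in loom time, x* moves by d = (-0.1111, 0.2222).
The basis stays optimal until dye becomes binding; allowable increase = 76.5 hr.

76.5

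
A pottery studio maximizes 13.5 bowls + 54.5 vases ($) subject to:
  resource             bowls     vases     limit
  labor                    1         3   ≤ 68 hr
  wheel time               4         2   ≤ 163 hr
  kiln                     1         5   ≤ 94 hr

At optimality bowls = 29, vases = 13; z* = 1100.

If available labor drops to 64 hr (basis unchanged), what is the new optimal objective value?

At the optimum: labor uses 68 of 68 (binding); wheel time uses 142 of 163 (slack = 21); kiln uses 94 of 94 (binding).
Slack constraints have shadow price 0 (complementary slackness).
The binding rows give the dual system: 1·y_labor + 1·y_kiln = 13.5 and 3·y_labor + 5·y_kiln = 54.5.
Solving: y_labor = 6.5, y_kiln = 7.
Δz = y_labor·Δb = 6.5 × (-4) = -26, so new z* = 1100 − 26 = 1074.

1074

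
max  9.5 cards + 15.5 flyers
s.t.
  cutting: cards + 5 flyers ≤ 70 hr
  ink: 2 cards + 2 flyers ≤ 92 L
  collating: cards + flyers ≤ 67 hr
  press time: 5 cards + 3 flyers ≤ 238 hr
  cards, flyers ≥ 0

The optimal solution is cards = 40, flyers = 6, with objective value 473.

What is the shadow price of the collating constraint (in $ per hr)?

Check each constraint at x*: cutting 70/70 (tight); ink 92/92 (tight); collating 46/67 (slack 21); press time 218/238 (slack 20).
By complementary slackness, y = 0 for the non-binding constraints.
The binding rows give the dual system: 1·y_cutting + 2·y_ink = 9.5 and 5·y_cutting + 2·y_ink = 15.5.
This yields shadow prices y_cutting = 1.5, y_ink = 4.
Shadow price of collating = 0.

0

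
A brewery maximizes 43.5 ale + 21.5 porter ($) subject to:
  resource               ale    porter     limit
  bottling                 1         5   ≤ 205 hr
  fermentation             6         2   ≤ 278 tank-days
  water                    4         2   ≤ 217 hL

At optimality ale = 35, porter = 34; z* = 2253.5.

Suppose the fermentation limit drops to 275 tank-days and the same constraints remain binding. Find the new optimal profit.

Binding: bottling and fermentation. Non-binding: water (9 unused).
Since water is not tight, its dual is 0.
The binding rows give the dual system: 1·y_bottling + 6·y_fermentation = 43.5 and 5·y_bottling + 2·y_fermentation = 21.5.
This yields shadow prices y_bottling = 1.5, y_fermentation = 7.
Δz = y_fermentation·Δb = 7 × (-3) = -21, so new z* = 2253.5 − 21 = 2232.5.

2232.5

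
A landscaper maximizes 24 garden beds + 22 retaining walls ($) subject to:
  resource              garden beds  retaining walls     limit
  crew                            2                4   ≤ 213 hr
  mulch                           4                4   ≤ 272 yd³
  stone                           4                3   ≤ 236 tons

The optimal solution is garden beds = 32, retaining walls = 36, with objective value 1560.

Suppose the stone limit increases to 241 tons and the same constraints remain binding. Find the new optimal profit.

1570

Binding: mulch and stone. Non-binding: crew (5 unused).
Since crew is not tight, its dual is 0.
Dual feasibility on the basic columns requires 4·y_mulch + 4·y_stone = 24, 4·y_mulch + 3·y_stone = 22.
→ y_mulch = 4 and y_stone = 2.
Δz = y_stone·Δb = 2 × (5) = 10, so new z* = 1560 + 10 = 1570.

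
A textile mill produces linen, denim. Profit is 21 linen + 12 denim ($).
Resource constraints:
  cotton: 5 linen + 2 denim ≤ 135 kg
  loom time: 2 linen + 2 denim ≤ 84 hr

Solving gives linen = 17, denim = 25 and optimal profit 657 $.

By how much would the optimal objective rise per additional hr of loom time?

Both cotton and loom time are binding at x*.
From A_Bᵀ y = c: 5·y_cotton + 2·y_loom time = 21; 2·y_cotton + 2·y_loom time = 12.
This yields shadow prices y_cotton = 3, y_loom time = 3.
Shadow price of loom time = 3.

3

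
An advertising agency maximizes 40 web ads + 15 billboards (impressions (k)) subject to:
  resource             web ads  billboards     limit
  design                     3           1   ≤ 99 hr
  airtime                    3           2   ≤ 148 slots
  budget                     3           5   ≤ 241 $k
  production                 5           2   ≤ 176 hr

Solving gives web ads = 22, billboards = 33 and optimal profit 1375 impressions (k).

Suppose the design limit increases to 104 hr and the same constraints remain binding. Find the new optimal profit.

At the optimum: design uses 99 of 99 (binding); airtime uses 132 of 148 (slack = 16); budget uses 231 of 241 (slack = 10); production uses 176 of 176 (binding).
Slack constraints have shadow price 0 (complementary slackness).
Dual feasibility on the basic columns requires 3·y_design + 5·y_production = 40, 1·y_design + 2·y_production = 15.
Solving: y_design = 5, y_production = 5.
Δz = y_design·Δb = 5 × (5) = 25, so new z* = 1375 + 25 = 1400.

1400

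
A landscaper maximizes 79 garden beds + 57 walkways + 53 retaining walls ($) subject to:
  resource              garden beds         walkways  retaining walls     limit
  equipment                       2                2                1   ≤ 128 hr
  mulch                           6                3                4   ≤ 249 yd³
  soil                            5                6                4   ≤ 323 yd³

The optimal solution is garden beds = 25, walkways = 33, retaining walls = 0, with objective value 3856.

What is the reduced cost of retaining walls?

-3

Check each constraint at x*: equipment 116/128 (slack 12); mulch 249/249 (tight); soil 323/323 (tight).
By complementary slackness, y = 0 for the non-binding constraint.
The binding rows give the dual system: 6·y_mulch + 5·y_soil = 79 and 3·y_mulch + 6·y_soil = 57.
→ y_mulch = 9 and y_soil = 5.
Reduced cost of retaining walls: c₃ − yᵀa₃ = 53 − (9·4 + 5·4) = 53 − 56 = -3.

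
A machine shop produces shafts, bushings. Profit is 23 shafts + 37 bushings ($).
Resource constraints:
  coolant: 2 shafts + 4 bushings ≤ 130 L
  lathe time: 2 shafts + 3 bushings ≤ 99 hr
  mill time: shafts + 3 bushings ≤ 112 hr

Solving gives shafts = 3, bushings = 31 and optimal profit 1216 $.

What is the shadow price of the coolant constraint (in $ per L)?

2.5

Check each constraint at x*: coolant 130/130 (tight); lathe time 99/99 (tight); mill time 96/112 (slack 16).
By complementary slackness, y = 0 for the non-binding constraint.
Dual feasibility on the basic columns requires 2·y_coolant + 2·y_lathe time = 23, 4·y_coolant + 3·y_lathe time = 37.
This yields shadow prices y_coolant = 2.5, y_lathe time = 9.
Shadow price of coolant = 2.5.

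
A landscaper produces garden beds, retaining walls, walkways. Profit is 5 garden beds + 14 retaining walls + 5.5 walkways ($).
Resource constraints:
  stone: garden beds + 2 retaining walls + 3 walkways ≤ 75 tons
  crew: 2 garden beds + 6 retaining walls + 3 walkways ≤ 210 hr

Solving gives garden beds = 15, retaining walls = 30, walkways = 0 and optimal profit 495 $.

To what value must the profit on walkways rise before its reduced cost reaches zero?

9

Check each constraint at x*: stone 75/75 (tight); crew 210/210 (tight).
Dual feasibility on the basic columns requires 1·y_stone + 2·y_crew = 5, 2·y_stone + 6·y_crew = 14.
Solving: y_stone = 1, y_crew = 2.
walkways enters the basis when its profit ≥ yᵀa₃ = 1·3 + 2·3 = 9.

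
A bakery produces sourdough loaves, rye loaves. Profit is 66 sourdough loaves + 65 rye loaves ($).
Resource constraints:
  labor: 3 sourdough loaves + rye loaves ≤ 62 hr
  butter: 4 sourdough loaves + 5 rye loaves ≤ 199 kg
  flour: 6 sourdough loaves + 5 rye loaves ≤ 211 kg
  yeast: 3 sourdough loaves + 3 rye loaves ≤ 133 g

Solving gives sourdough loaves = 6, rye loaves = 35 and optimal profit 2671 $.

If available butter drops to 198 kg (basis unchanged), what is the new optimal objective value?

Binding: butter and flour. Non-binding: labor (9 unused), yeast (10 unused).
By complementary slackness, y = 0 for the non-binding constraints.
The binding rows give the dual system: 4·y_butter + 6·y_flour = 66 and 5·y_butter + 5·y_flour = 65.
→ y_butter = 6 and y_flour = 7.
Δz = y_butter·Δb = 6 × (-1) = -6, so new z* = 2671 − 6 = 2665.

2665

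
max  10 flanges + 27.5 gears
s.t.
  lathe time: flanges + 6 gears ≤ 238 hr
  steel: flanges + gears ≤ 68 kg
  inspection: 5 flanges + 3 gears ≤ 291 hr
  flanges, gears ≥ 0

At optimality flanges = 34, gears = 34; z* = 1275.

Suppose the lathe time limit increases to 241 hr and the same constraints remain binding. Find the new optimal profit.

Check each constraint at x*: lathe time 238/238 (tight); steel 68/68 (tight); inspection 272/291 (slack 19).
Slack constraints have shadow price 0 (complementary slackness).
From A_Bᵀ y = c: 1·y_lathe time + 1·y_steel = 10; 6·y_lathe time + 1·y_steel = 27.5.
This yields shadow prices y_lathe time = 3.5, y_steel = 6.5.
Δz = y_lathe time·Δb = 3.5 × (3) = 10.5, so new z* = 1275 + 10.5 = 1285.5.

1285.5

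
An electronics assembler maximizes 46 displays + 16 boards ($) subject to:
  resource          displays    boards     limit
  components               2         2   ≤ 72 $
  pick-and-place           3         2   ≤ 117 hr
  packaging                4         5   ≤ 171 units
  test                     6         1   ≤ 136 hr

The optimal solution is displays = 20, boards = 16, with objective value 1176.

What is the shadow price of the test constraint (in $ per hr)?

Check each constraint at x*: components 72/72 (tight); pick-and-place 92/117 (slack 25); packaging 160/171 (slack 11); test 136/136 (tight).
Since pick-and-place, packaging are not tight, their duals are 0.
Dual feasibility on the basic columns requires 2·y_components + 6·y_test = 46, 2·y_components + 1·y_test = 16.
→ y_components = 5 and y_test = 6.
Shadow price of test = 6.

6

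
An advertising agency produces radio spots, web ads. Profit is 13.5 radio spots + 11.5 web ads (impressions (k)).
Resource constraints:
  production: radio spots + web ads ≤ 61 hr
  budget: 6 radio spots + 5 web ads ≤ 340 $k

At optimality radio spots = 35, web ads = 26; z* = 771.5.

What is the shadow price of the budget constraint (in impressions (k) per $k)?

2

Check each constraint at x*: production 61/61 (tight); budget 340/340 (tight).
The binding rows give the dual system: 1·y_production + 6·y_budget = 13.5 and 1·y_production + 5·y_budget = 11.5.
This yields shadow prices y_production = 1.5, y_budget = 2.
Shadow price of budget = 2.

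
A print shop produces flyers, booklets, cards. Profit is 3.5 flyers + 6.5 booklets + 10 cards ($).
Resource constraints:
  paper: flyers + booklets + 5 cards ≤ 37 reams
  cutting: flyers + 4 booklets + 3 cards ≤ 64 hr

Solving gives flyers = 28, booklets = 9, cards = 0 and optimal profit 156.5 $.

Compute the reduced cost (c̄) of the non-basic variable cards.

-5.5

Both paper and cutting are binding at x*.
Dual feasibility on the basic columns requires 1·y_paper + 1·y_cutting = 3.5, 1·y_paper + 4·y_cutting = 6.5.
→ y_paper = 2.5 and y_cutting = 1.
Reduced cost of cards: c₃ − yᵀa₃ = 10 − (2.5·5 + 1·3) = 10 − 15.5 = -5.5.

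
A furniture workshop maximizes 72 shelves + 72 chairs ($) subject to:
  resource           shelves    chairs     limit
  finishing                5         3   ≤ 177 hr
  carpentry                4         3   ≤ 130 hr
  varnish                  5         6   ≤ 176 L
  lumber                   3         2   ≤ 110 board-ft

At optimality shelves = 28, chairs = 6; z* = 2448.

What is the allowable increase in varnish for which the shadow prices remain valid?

Binding constraints: carpentry, varnish. The basis is B = [[4,3],[5,6]] with det 9.
Per unit increase in varnish, x* moves by d = (-0.3333, 0.4444).
The basis stays optimal until shelves reaches 0; allowable increase = 84 L.

84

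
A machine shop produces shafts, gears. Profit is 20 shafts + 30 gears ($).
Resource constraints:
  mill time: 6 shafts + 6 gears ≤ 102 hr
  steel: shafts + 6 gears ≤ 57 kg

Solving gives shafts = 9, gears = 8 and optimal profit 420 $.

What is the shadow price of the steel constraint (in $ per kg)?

Both mill time and steel are binding at x*.
From A_Bᵀ y = c: 6·y_mill time + 1·y_steel = 20; 6·y_mill time + 6·y_steel = 30.
→ y_mill time = 3 and y_steel = 2.
Shadow price of steel = 2.

2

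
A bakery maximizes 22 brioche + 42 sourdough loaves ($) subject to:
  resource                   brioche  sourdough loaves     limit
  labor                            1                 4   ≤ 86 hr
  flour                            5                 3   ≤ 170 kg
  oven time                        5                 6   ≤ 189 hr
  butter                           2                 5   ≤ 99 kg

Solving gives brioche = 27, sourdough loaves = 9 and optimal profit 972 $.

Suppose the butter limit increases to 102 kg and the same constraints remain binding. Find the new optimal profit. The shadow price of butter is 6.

990

Δb = 3, so new z* = 972 + (6)·(3) = 972 + 18 = 990.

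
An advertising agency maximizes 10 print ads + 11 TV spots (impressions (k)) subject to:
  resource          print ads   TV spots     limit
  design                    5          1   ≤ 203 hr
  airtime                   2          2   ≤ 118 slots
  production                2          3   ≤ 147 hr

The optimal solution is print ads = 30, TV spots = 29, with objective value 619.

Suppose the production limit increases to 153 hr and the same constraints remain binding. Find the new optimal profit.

At the optimum: design uses 179 of 203 (slack = 24); airtime uses 118 of 118 (binding); production uses 147 of 147 (binding).
By complementary slackness, y = 0 for the non-binding constraint.
The binding rows give the dual system: 2·y_airtime + 2·y_production = 10 and 2·y_airtime + 3·y_production = 11.
Solving: y_airtime = 4, y_production = 1.
Δz = y_production·Δb = 1 × (6) = 6, so new z* = 619 + 6 = 625.

625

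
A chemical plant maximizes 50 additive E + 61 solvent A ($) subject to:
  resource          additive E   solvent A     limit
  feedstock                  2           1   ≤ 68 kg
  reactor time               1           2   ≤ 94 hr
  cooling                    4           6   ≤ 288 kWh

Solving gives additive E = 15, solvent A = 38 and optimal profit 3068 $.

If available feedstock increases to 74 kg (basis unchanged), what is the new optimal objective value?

3110

At the optimum: feedstock uses 68 of 68 (binding); reactor time uses 91 of 94 (slack = 3); cooling uses 288 of 288 (binding).
Slack constraints have shadow price 0 (complementary slackness).
The binding rows give the dual system: 2·y_feedstock + 4·y_cooling = 50 and 1·y_feedstock + 6·y_cooling = 61.
This yields shadow prices y_feedstock = 7, y_cooling = 9.
Δz = y_feedstock·Δb = 7 × (6) = 42, so new z* = 3068 + 42 = 3110.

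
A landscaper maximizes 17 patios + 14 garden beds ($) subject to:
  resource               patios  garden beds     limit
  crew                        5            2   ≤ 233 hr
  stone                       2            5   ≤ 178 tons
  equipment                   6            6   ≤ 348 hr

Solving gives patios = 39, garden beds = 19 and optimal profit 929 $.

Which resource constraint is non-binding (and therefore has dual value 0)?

crew: 233/233 (binding)
stone: 173/178 (slack 5)
equipment: 348/348 (binding)
By complementary slackness, a constraint with positive slack has shadow price 0 → stone.

stone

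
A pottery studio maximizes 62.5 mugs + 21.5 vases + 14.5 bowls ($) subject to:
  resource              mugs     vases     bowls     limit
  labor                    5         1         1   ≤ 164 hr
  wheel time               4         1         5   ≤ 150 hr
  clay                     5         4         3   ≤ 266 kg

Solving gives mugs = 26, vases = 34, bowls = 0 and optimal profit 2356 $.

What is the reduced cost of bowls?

-4

Check each constraint at x*: labor 164/164 (tight); wheel time 138/150 (slack 12); clay 266/266 (tight).
Since wheel time is not tight, its dual is 0.
The binding rows give the dual system: 5·y_labor + 5·y_clay = 62.5 and 1·y_labor + 4·y_clay = 21.5.
Solving: y_labor = 9.5, y_clay = 3.
Reduced cost of bowls: c₃ − yᵀa₃ = 14.5 − (9.5·1 + 3·3) = 14.5 − 18.5 = -4.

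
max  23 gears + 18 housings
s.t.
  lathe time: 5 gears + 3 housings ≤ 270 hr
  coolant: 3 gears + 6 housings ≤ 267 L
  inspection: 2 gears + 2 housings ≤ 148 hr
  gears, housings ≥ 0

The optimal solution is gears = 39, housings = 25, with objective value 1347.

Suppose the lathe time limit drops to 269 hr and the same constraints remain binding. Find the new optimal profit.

1343

At the optimum: lathe time uses 270 of 270 (binding); coolant uses 267 of 267 (binding); inspection uses 128 of 148 (slack = 20).
By complementary slackness, y = 0 for the non-binding constraint.
The binding rows give the dual system: 5·y_lathe time + 3·y_coolant = 23 and 3·y_lathe time + 6·y_coolant = 18.
Solving: y_lathe time = 4, y_coolant = 1.
Δz = y_lathe time·Δb = 4 × (-1) = -4, so new z* = 1347 − 4 = 1343.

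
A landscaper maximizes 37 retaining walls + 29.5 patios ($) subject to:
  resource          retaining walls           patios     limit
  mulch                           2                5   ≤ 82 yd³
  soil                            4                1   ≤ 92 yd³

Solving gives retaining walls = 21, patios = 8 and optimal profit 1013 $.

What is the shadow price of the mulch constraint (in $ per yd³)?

4.5

Check each constraint at x*: mulch 82/82 (tight); soil 92/92 (tight).
From A_Bᵀ y = c: 2·y_mulch + 4·y_soil = 37; 5·y_mulch + 1·y_soil = 29.5.
Solving: y_mulch = 4.5, y_soil = 7.
Shadow price of mulch = 4.5.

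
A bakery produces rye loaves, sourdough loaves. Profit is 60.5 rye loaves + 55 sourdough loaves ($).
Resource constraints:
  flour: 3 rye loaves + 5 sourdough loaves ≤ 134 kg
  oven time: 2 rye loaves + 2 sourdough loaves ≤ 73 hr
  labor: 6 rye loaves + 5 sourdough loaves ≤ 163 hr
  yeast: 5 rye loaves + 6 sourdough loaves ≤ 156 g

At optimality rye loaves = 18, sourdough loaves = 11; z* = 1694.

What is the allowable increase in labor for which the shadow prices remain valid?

24.2

Binding constraints: labor, yeast. The basis is B = [[6,5],[5,6]] with det 11.
Per unit increase in labor, x* moves by d = (0.5455, -0.4545).
The basis stays optimal until sourdough loaves reaches 0; allowable increase = 24.2 hr.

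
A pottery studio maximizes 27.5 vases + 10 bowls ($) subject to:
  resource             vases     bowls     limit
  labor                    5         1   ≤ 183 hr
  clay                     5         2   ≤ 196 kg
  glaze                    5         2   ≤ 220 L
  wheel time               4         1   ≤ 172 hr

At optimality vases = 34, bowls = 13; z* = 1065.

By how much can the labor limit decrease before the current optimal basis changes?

Binding constraints: labor, clay. The basis is B = [[5,1],[5,2]] with det 5.
Per unit decrease in labor, x* moves by d = (-0.4, 1).
The basis stays optimal until vases reaches 0; allowable decrease = 85 hr.

85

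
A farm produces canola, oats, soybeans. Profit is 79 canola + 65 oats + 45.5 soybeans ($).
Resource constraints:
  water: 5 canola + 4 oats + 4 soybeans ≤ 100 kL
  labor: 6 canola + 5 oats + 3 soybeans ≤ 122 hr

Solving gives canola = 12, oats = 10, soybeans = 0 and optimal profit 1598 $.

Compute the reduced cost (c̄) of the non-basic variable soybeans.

Check each constraint at x*: water 100/100 (tight); labor 122/122 (tight).
From A_Bᵀ y = c: 5·y_water + 6·y_labor = 79; 4·y_water + 5·y_labor = 65.
→ y_water = 5 and y_labor = 9.
Reduced cost of soybeans: c₃ − yᵀa₃ = 45.5 − (5·4 + 9·3) = 45.5 − 47 = -1.5.

-1.5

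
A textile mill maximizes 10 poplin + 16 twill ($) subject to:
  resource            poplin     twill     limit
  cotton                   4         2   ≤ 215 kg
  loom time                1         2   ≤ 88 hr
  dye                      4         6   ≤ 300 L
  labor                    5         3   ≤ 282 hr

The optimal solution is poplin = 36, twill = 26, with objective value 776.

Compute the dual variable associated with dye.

2

Check each constraint at x*: cotton 196/215 (slack 19); loom time 88/88 (tight); dye 300/300 (tight); labor 258/282 (slack 24).
Since cotton, labor are not tight, their duals are 0.
From A_Bᵀ y = c: 1·y_loom time + 4·y_dye = 10; 2·y_loom time + 6·y_dye = 16.
→ y_loom time = 2 and y_dye = 2.
Shadow price of dye = 2.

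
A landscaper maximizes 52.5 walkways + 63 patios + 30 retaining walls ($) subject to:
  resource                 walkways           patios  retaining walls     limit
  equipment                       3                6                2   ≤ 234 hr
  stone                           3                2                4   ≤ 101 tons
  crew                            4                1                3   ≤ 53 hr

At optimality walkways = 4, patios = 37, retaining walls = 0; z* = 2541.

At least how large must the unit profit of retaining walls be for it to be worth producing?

37

At the optimum: equipment uses 234 of 234 (binding); stone uses 86 of 101 (slack = 15); crew uses 53 of 53 (binding).
Since stone is not tight, its dual is 0.
Dual feasibility on the basic columns requires 3·y_equipment + 4·y_crew = 52.5, 6·y_equipment + 1·y_crew = 63.
This yields shadow prices y_equipment = 9.5, y_crew = 6.
retaining walls enters the basis when its profit ≥ yᵀa₃ = 9.5·2 + 6·3 = 37.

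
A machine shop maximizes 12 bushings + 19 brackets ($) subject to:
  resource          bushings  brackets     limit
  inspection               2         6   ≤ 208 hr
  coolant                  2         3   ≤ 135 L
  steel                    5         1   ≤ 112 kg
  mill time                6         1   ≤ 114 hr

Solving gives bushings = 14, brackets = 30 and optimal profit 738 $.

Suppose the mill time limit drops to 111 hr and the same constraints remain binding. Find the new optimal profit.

At the optimum: inspection uses 208 of 208 (binding); coolant uses 118 of 135 (slack = 17); steel uses 100 of 112 (slack = 12); mill time uses 114 of 114 (binding).
Slack constraints have shadow price 0 (complementary slackness).
From A_Bᵀ y = c: 2·y_inspection + 6·y_mill time = 12; 6·y_inspection + 1·y_mill time = 19.
This yields shadow prices y_inspection = 3, y_mill time = 1.
Δz = y_mill time·Δb = 1 × (-3) = -3, so new z* = 738 − 3 = 735.

735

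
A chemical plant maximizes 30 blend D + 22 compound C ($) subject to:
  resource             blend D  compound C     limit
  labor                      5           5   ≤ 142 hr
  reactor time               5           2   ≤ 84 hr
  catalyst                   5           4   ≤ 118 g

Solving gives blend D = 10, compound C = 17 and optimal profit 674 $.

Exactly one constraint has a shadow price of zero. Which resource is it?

labor: 135/142 (slack 7)
reactor time: 84/84 (binding)
catalyst: 118/118 (binding)
By complementary slackness, a constraint with positive slack has shadow price 0 → labor.

labor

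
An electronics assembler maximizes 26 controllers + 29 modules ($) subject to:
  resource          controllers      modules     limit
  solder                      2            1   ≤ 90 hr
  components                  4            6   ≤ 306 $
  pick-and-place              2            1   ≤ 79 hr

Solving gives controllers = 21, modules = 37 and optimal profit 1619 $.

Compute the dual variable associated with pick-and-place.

5

Binding: components and pick-and-place. Non-binding: solder (11 unused).
Since solder is not tight, its dual is 0.
The binding rows give the dual system: 4·y_components + 2·y_pick-and-place = 26 and 6·y_components + 1·y_pick-and-place = 29.
This yields shadow prices y_components = 4, y_pick-and-place = 5.
Shadow price of pick-and-place = 5.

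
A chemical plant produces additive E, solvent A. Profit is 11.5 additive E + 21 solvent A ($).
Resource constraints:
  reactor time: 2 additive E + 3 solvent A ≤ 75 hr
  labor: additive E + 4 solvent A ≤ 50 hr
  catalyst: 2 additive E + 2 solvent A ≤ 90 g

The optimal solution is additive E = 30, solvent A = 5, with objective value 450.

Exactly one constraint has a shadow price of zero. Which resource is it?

catalyst

reactor time: 75/75 (binding)
labor: 50/50 (binding)
catalyst: 70/90 (slack 20)
By complementary slackness, a constraint with positive slack has shadow price 0 → catalyst.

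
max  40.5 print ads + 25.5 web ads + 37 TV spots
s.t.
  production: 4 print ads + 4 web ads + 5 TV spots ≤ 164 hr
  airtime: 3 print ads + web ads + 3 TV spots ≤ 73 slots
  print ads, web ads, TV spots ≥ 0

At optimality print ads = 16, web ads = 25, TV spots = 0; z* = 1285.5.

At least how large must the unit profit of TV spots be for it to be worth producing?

45

At the optimum: production uses 164 of 164 (binding); airtime uses 73 of 73 (binding).
Dual feasibility on the basic columns requires 4·y_production + 3·y_airtime = 40.5, 4·y_production + 1·y_airtime = 25.5.
→ y_production = 4.5 and y_airtime = 7.5.
TV spots enters the basis when its profit ≥ yᵀa₃ = 4.5·5 + 7.5·3 = 45.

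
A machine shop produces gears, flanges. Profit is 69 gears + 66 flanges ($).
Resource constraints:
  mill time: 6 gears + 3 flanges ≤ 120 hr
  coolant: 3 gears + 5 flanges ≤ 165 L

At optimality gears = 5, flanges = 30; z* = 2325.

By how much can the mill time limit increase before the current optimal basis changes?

Binding constraints: mill time, coolant. The basis is B = [[6,3],[3,5]] with det 21.
Per unit increase in mill time, x* moves by d = (0.2381, -0.1429).
The basis stays optimal until flanges reaches 0; allowable increase = 210 hr.

210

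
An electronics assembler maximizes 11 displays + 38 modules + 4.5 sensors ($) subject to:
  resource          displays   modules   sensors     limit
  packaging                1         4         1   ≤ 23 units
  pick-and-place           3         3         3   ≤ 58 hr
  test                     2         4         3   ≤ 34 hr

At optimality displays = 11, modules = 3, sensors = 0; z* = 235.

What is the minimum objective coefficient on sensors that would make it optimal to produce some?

Binding: packaging and test. Non-binding: pick-and-place (16 unused).
Since pick-and-place is not tight, its dual is 0.
The binding rows give the dual system: 1·y_packaging + 2·y_test = 11 and 4·y_packaging + 4·y_test = 38.
Solving: y_packaging = 8, y_test = 1.5.
sensors enters the basis when its profit ≥ yᵀa₃ = 8·1 + 1.5·3 = 12.5.

12.5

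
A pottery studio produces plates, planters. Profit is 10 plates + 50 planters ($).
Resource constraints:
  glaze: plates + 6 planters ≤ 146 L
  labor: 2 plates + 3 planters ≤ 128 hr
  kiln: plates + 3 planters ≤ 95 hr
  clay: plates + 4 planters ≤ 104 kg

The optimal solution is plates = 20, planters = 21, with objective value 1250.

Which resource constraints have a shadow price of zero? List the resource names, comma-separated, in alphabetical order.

kiln, labor

glaze: 146/146 (binding)
labor: 103/128 (slack 25)
kiln: 83/95 (slack 12)
clay: 104/104 (binding)
By complementary slackness, a constraint with positive slack has shadow price 0 → kiln, labor.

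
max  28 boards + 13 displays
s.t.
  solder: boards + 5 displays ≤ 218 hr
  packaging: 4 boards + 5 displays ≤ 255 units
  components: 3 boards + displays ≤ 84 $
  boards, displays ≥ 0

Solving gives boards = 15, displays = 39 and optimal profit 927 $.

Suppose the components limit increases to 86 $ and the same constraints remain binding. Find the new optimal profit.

943

Binding: packaging and components. Non-binding: solder (8 unused).
Since solder is not tight, its dual is 0.
The binding rows give the dual system: 4·y_packaging + 3·y_components = 28 and 5·y_packaging + 1·y_components = 13.
Solving: y_packaging = 1, y_components = 8.
Δz = y_components·Δb = 8 × (2) = 16, so new z* = 927 + 16 = 943.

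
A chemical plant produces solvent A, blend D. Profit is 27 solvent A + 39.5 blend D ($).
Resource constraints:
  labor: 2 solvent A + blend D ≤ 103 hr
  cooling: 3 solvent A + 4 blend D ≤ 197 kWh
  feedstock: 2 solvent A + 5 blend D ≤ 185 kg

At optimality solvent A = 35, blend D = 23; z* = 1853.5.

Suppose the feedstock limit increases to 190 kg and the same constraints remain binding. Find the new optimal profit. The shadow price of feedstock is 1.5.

Δb = 5, so new z* = 1853.5 + (1.5)·(5) = 1853.5 + 7.5 = 1861.

1861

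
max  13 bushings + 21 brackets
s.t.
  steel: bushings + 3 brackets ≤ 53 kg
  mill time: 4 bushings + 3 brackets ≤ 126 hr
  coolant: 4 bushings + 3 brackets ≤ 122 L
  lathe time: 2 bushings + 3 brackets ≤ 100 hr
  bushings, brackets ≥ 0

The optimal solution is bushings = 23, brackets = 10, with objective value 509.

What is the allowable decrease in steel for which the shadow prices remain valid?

22.5

Binding constraints: steel, coolant. The basis is B = [[1,3],[4,3]] with det -9.
Per unit decrease in steel, x* moves by d = (0.3333, -0.4444).
The basis stays optimal until brackets reaches 0; allowable decrease = 22.5 kg.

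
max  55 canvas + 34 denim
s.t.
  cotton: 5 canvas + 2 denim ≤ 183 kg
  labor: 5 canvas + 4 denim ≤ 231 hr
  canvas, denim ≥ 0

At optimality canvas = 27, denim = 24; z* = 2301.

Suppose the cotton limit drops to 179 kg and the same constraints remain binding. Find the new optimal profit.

2281

At the optimum: cotton uses 183 of 183 (binding); labor uses 231 of 231 (binding).
From A_Bᵀ y = c: 5·y_cotton + 5·y_labor = 55; 2·y_cotton + 4·y_labor = 34.
Solving: y_cotton = 5, y_labor = 6.
Δz = y_cotton·Δb = 5 × (-4) = -20, so new z* = 2301 − 20 = 2281.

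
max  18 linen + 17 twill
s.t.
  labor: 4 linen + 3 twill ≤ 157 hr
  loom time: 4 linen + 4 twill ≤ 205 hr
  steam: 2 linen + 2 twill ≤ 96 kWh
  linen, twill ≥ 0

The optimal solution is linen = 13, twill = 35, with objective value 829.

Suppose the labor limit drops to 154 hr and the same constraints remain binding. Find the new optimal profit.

Check each constraint at x*: labor 157/157 (tight); loom time 192/205 (slack 13); steam 96/96 (tight).
Slack constraints have shadow price 0 (complementary slackness).
Dual feasibility on the basic columns requires 4·y_labor + 2·y_steam = 18, 3·y_labor + 2·y_steam = 17.
→ y_labor = 1 and y_steam = 7.
Δz = y_labor·Δb = 1 × (-3) = -3, so new z* = 829 − 3 = 826.

826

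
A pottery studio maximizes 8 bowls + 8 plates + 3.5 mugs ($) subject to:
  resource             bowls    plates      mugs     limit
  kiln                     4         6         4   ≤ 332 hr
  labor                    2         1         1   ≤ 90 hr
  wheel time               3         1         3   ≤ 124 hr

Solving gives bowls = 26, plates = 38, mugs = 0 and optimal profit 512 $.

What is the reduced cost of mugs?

-2.5

Binding: kiln and labor. Non-binding: wheel time (8 unused).
Slack constraints have shadow price 0 (complementary slackness).
The binding rows give the dual system: 4·y_kiln + 2·y_labor = 8 and 6·y_kiln + 1·y_labor = 8.
→ y_kiln = 1 and y_labor = 2.
Reduced cost of mugs: c₃ − yᵀa₃ = 3.5 − (1·4 + 2·1) = 3.5 − 6 = -2.5.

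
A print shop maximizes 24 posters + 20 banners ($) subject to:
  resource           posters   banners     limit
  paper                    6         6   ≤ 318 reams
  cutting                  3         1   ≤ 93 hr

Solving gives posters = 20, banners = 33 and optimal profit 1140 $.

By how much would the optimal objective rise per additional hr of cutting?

2

At the optimum: paper uses 318 of 318 (binding); cutting uses 93 of 93 (binding).
Dual feasibility on the basic columns requires 6·y_paper + 3·y_cutting = 24, 6·y_paper + 1·y_cutting = 20.
→ y_paper = 3 and y_cutting = 2.
Shadow price of cutting = 2.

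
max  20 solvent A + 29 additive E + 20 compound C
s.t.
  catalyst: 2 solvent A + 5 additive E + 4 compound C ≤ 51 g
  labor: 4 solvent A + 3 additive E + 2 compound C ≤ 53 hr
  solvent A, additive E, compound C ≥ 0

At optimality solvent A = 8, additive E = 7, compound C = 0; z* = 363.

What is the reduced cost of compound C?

At the optimum: catalyst uses 51 of 51 (binding); labor uses 53 of 53 (binding).
The binding rows give the dual system: 2·y_catalyst + 4·y_labor = 20 and 5·y_catalyst + 3·y_labor = 29.
→ y_catalyst = 4 and y_labor = 3.
Reduced cost of compound C: c₃ − yᵀa₃ = 20 − (4·4 + 3·2) = 20 − 22 = -2.

-2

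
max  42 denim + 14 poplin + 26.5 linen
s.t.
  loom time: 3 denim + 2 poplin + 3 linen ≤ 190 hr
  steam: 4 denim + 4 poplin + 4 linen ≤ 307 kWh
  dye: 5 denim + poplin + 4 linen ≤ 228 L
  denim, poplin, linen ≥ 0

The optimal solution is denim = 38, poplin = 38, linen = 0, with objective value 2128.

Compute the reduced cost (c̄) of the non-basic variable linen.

-9.5

Binding: loom time and dye. Non-binding: steam (3 unused).
Slack constraints have shadow price 0 (complementary slackness).
The binding rows give the dual system: 3·y_loom time + 5·y_dye = 42 and 2·y_loom time + 1·y_dye = 14.
This yields shadow prices y_loom time = 4, y_dye = 6.
Reduced cost of linen: c₃ − yᵀa₃ = 26.5 − (4·3 + 6·4) = 26.5 − 36 = -9.5.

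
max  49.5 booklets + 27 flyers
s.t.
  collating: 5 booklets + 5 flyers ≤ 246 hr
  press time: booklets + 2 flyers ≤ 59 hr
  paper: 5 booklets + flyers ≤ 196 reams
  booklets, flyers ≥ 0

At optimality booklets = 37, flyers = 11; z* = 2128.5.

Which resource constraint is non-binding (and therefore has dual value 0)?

collating

collating: 240/246 (slack 6)
press time: 59/59 (binding)
paper: 196/196 (binding)
By complementary slackness, a constraint with positive slack has shadow price 0 → collating.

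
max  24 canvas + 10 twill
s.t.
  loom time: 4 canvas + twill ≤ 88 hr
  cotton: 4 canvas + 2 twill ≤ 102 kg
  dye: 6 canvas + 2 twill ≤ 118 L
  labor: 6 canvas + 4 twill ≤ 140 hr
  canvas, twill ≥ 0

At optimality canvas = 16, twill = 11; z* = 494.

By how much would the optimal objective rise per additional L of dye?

At the optimum: loom time uses 75 of 88 (slack = 13); cotton uses 86 of 102 (slack = 16); dye uses 118 of 118 (binding); labor uses 140 of 140 (binding).
Since loom time, cotton are not tight, their duals are 0.
The binding rows give the dual system: 6·y_dye + 6·y_labor = 24 and 2·y_dye + 4·y_labor = 10.
Solving: y_dye = 3, y_labor = 1.
Shadow price of dye = 3.

3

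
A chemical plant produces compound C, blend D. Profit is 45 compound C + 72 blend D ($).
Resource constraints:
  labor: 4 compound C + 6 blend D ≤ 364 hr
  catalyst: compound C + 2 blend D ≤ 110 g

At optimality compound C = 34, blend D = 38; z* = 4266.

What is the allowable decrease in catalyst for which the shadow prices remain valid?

Binding constraints: labor, catalyst. The basis is B = [[4,6],[1,2]] with det 2.
Per unit decrease in catalyst, x* moves by d = (3, -2).
The basis stays optimal until blend D reaches 0; allowable decrease = 19 g.

19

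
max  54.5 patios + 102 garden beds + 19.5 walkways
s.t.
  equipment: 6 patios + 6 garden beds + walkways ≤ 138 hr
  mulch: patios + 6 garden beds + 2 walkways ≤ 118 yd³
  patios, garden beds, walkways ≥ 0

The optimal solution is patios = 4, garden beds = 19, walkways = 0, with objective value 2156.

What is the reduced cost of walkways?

Check each constraint at x*: equipment 138/138 (tight); mulch 118/118 (tight).
Dual feasibility on the basic columns requires 6·y_equipment + 1·y_mulch = 54.5, 6·y_equipment + 6·y_mulch = 102.
Solving: y_equipment = 7.5, y_mulch = 9.5.
Reduced cost of walkways: c₃ − yᵀa₃ = 19.5 − (7.5·1 + 9.5·2) = 19.5 − 26.5 = -7.

-7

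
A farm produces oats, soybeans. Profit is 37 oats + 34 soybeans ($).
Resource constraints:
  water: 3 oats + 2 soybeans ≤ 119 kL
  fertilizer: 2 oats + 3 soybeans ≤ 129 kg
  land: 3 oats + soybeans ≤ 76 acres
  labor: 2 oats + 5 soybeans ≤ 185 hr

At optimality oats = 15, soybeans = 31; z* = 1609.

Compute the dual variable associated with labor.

5

At the optimum: water uses 107 of 119 (slack = 12); fertilizer uses 123 of 129 (slack = 6); land uses 76 of 76 (binding); labor uses 185 of 185 (binding).
Since water, fertilizer are not tight, their duals are 0.
Dual feasibility on the basic columns requires 3·y_land + 2·y_labor = 37, 1·y_land + 5·y_labor = 34.
Solving: y_land = 9, y_labor = 5.
Shadow price of labor = 5.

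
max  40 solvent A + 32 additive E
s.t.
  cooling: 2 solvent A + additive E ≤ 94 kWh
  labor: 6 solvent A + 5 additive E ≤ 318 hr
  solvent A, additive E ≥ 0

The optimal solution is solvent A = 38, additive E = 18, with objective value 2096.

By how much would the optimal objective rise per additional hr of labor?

6

At the optimum: cooling uses 94 of 94 (binding); labor uses 318 of 318 (binding).
The binding rows give the dual system: 2·y_cooling + 6·y_labor = 40 and 1·y_cooling + 5·y_labor = 32.
Solving: y_cooling = 2, y_labor = 6.
Shadow price of labor = 6.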